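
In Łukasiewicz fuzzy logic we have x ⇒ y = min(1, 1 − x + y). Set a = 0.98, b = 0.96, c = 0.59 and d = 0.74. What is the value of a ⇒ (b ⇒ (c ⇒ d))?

c ⇒ d = min(1, 1 − 0.59 + 0.74) = min(1, 1.15) = 1.00
b ⇒ (c ⇒ d) = min(1, 1 − 0.96 + 1.00) = min(1, 1.04) = 1.00
a ⇒ (b ⇒ (c ⇒ d)) = min(1, 1 − 0.98 + 1.00) = min(1, 1.02) = 1.00

1.00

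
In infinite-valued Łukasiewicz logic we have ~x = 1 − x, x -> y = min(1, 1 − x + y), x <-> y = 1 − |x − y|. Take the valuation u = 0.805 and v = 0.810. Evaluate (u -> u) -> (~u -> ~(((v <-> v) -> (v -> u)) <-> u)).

0.995

u -> u = min(1, 1 − 0.805 + 0.805) = min(1, 1.000) = 1.000
~u = 1 − 0.805 = 0.195
v <-> v = 1 − |0.810 − 0.810| = 1 − 0.000 = 1.000
v -> u = min(1, 1 − 0.810 + 0.805) = min(1, 0.995) = 0.995
(v <-> v) -> (v -> u) = min(1, 1 − 1.000 + 0.995) = min(1, 0.995) = 0.995
((v <-> v) -> (v -> u)) <-> u = 1 − |0.995 − 0.805| = 1 − 0.190 = 0.810
~(((v <-> v) -> (v -> u)) <-> u) = 1 − 0.810 = 0.190
~u -> ~(((v <-> v) -> (v -> u)) <-> u) = min(1, 1 − 0.195 + 0.190) = min(1, 0.995) = 0.995
(u -> u) -> (~u -> ~(((v <-> v) -> (v -> u)) <-> u)) = min(1, 1 − 1.000 + 0.995) = min(1, 0.995) = 0.995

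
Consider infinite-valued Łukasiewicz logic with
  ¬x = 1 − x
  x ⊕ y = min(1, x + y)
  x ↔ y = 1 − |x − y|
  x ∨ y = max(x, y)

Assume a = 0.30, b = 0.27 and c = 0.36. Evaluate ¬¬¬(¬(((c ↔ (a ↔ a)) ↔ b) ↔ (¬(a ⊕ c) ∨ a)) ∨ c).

a ↔ a = 1 − |0.30 − 0.30| = 1 − 0.00 = 1.00
c ↔ (a ↔ a) = 1 − |0.36 − 1.00| = 1 − 0.64 = 0.36
(c ↔ (a ↔ a)) ↔ b = 1 − |0.36 − 0.27| = 1 − 0.09 = 0.91
a ⊕ c = min(1, 0.30 + 0.36) = min(1, 0.66) = 0.66
¬(a ⊕ c) = 1 − 0.66 = 0.34
¬(a ⊕ c) ∨ a = max(0.34, 0.30) = 0.34
((c ↔ (a ↔ a)) ↔ b) ↔ (¬(a ⊕ c) ∨ a) = 1 − |0.91 − 0.34| = 1 − 0.57 = 0.43
¬(((c ↔ (a ↔ a)) ↔ b) ↔ (¬(a ⊕ c) ∨ a)) = 1 − 0.43 = 0.57
¬(((c ↔ (a ↔ a)) ↔ b) ↔ (¬(a ⊕ c) ∨ a)) ∨ c = max(0.57, 0.36) = 0.57
¬(¬(((c ↔ (a ↔ a)) ↔ b) ↔ (¬(a ⊕ c) ∨ a)) ∨ c) = 1 − 0.57 = 0.43
¬¬(¬(((c ↔ (a ↔ a)) ↔ b) ↔ (¬(a ⊕ c) ∨ a)) ∨ c) = 1 − 0.43 = 0.57
¬¬¬(¬(((c ↔ (a ↔ a)) ↔ b) ↔ (¬(a ⊕ c) ∨ a)) ∨ c) = 1 − 0.57 = 0.43

0.43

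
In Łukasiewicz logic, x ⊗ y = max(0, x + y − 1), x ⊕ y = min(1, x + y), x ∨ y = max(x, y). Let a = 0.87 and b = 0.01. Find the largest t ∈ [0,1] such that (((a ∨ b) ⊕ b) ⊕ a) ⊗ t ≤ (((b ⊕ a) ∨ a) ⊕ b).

a ∨ b = max(0.87, 0.01) = 0.87
(a ∨ b) ⊕ b = min(1, 0.87 + 0.01) = min(1, 0.88) = 0.88
((a ∨ b) ⊕ b) ⊕ a = min(1, 0.88 + 0.87) = min(1, 1.75) = 1.00
So the left factor is ((a ∨ b) ⊕ b) ⊕ a = 1.00.
b ⊕ a = min(1, 0.01 + 0.87) = min(1, 0.88) = 0.88
(b ⊕ a) ∨ a = max(0.88, 0.87) = 0.88
((b ⊕ a) ∨ a) ⊕ b = min(1, 0.88 + 0.01) = min(1, 0.89) = 0.89
So the right-hand bound is ((b ⊕ a) ∨ a) ⊕ b = 0.89.
The residuum of the Łukasiewicz t-norm gives the supremum: min(1, 1 − 1.00 + 0.89).
1 − 1.00 + 0.89 = 0.89, so t = min(1, 0.89) = 0.89.
Check: 1.00 ⊗ 0.89 = max(0, 0.89) = 0.89 ≤ 0.89.

0.89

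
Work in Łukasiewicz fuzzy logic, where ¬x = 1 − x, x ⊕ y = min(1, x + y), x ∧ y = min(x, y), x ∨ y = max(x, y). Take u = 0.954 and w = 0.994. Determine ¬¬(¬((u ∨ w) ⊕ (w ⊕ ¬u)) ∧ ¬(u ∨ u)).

0.000

u ∨ w = max(0.954, 0.994) = 0.994
¬u = 1 − 0.954 = 0.046
w ⊕ ¬u = min(1, 0.994 + 0.046) = min(1, 1.040) = 1.000
(u ∨ w) ⊕ (w ⊕ ¬u) = min(1, 0.994 + 1.000) = min(1, 1.994) = 1.000
¬((u ∨ w) ⊕ (w ⊕ ¬u)) = 1 − 1.000 = 0.000
u ∨ u = max(0.954, 0.954) = 0.954
¬(u ∨ u) = 1 − 0.954 = 0.046
¬((u ∨ w) ⊕ (w ⊕ ¬u)) ∧ ¬(u ∨ u) = min(0.000, 0.046) = 0.000
¬(¬((u ∨ w) ⊕ (w ⊕ ¬u)) ∧ ¬(u ∨ u)) = 1 − 0.000 = 1.000
¬¬(¬((u ∨ w) ⊕ (w ⊕ ¬u)) ∧ ¬(u ∨ u)) = 1 − 1.000 = 0.000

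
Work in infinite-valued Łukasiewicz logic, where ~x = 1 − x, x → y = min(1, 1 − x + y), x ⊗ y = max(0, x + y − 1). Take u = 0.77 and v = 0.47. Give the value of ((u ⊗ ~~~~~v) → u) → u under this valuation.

~v = 1 − 0.47 = 0.53
~~v = 1 − 0.53 = 0.47
~~~v = 1 − 0.47 = 0.53
~~~~v = 1 − 0.53 = 0.47
~~~~~v = 1 − 0.47 = 0.53
u ⊗ ~~~~~v = max(0, 0.77 + 0.53 − 1) = max(0, 0.30) = 0.30
(u ⊗ ~~~~~v) → u = min(1, 1 − 0.30 + 0.77) = min(1, 1.47) = 1.00
((u ⊗ ~~~~~v) → u) → u = min(1, 1 − 1.00 + 0.77) = min(1, 0.77) = 0.77

0.77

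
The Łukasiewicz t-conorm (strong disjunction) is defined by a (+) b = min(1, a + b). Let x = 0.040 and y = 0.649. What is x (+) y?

0.689

x (+) y = min(1, 0.040 + 0.649) = min(1, 0.689) = 0.689
For comparison, the Gödel t-conorm max(a, b) would give 0.649.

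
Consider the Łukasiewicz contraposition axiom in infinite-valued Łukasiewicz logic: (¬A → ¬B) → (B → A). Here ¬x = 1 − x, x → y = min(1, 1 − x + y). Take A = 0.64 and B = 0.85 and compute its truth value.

1.00

¬A = 1 − 0.64 = 0.36
¬B = 1 − 0.85 = 0.15
¬A → ¬B = min(1, 1 − 0.36 + 0.15) = min(1, 0.79) = 0.79
B → A = min(1, 1 − 0.85 + 0.64) = min(1, 0.79) = 0.79
(¬A → ¬B) → (B → A) = min(1, 1 − 0.79 + 0.79) = min(1, 1.00) = 1.00
(As expected: an axiom of Ł∞, always 1.)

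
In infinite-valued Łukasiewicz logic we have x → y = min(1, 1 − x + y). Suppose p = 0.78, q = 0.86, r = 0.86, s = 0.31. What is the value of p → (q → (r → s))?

0.81

r → s = min(1, 1 − 0.86 + 0.31) = min(1, 0.45) = 0.45
q → (r → s) = min(1, 1 − 0.86 + 0.45) = min(1, 0.59) = 0.59
p → (q → (r → s)) = min(1, 1 − 0.78 + 0.59) = min(1, 0.81) = 0.81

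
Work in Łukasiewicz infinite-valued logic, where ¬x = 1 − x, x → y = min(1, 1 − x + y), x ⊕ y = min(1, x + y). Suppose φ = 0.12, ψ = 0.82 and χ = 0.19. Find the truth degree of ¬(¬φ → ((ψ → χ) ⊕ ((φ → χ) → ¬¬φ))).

¬φ = 1 − 0.12 = 0.88
ψ → χ = min(1, 1 − 0.82 + 0.19) = min(1, 0.37) = 0.37
φ → χ = min(1, 1 − 0.12 + 0.19) = min(1, 1.07) = 1.00
¬¬φ = 1 − 0.88 = 0.12
(φ → χ) → ¬¬φ = min(1, 1 − 1.00 + 0.12) = min(1, 0.12) = 0.12
(ψ → χ) ⊕ ((φ → χ) → ¬¬φ) = min(1, 0.37 + 0.12) = min(1, 0.49) = 0.49
¬φ → ((ψ → χ) ⊕ ((φ → χ) → ¬¬φ)) = min(1, 1 − 0.88 + 0.49) = min(1, 0.61) = 0.61
¬(¬φ → ((ψ → χ) ⊕ ((φ → χ) → ¬¬φ))) = 1 − 0.61 = 0.39

0.39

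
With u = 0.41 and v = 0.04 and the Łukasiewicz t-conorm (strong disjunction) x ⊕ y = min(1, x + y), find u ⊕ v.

0.45

u ⊕ v = min(1, 0.41 + 0.04) = min(1, 0.45) = 0.45
For comparison, the Gödel t-conorm max(x, y) would give 0.41.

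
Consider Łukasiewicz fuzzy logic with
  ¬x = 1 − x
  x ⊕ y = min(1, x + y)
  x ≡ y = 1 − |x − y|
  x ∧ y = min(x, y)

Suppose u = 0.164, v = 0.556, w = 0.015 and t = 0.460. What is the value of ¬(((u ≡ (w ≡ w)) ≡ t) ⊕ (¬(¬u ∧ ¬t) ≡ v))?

0.000

w ≡ w = 1 − |0.015 − 0.015| = 1 − 0.000 = 1.000
u ≡ (w ≡ w) = 1 − |0.164 − 1.000| = 1 − 0.836 = 0.164
(u ≡ (w ≡ w)) ≡ t = 1 − |0.164 − 0.460| = 1 − 0.296 = 0.704
¬u = 1 − 0.164 = 0.836
¬t = 1 − 0.460 = 0.540
¬u ∧ ¬t = min(0.836, 0.540) = 0.540
¬(¬u ∧ ¬t) = 1 − 0.540 = 0.460
¬(¬u ∧ ¬t) ≡ v = 1 − |0.460 − 0.556| = 1 − 0.096 = 0.904
((u ≡ (w ≡ w)) ≡ t) ⊕ (¬(¬u ∧ ¬t) ≡ v) = min(1, 0.704 + 0.904) = min(1, 1.608) = 1.000
¬(((u ≡ (w ≡ w)) ≡ t) ⊕ (¬(¬u ∧ ¬t) ≡ v)) = 1 − 1.000 = 0.000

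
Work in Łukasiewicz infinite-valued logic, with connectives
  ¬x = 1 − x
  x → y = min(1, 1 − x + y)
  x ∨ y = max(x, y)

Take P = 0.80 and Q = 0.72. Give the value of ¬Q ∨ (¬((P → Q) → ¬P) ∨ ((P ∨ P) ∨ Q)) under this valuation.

¬Q = 1 − 0.72 = 0.28
P → Q = min(1, 1 − 0.80 + 0.72) = min(1, 0.92) = 0.92
¬P = 1 − 0.80 = 0.20
(P → Q) → ¬P = min(1, 1 − 0.92 + 0.20) = min(1, 0.28) = 0.28
¬((P → Q) → ¬P) = 1 − 0.28 = 0.72
P ∨ P = max(0.80, 0.80) = 0.80
(P ∨ P) ∨ Q = max(0.80, 0.72) = 0.80
¬((P → Q) → ¬P) ∨ ((P ∨ P) ∨ Q) = max(0.72, 0.80) = 0.80
¬Q ∨ (¬((P → Q) → ¬P) ∨ ((P ∨ P) ∨ Q)) = max(0.28, 0.80) = 0.80

0.80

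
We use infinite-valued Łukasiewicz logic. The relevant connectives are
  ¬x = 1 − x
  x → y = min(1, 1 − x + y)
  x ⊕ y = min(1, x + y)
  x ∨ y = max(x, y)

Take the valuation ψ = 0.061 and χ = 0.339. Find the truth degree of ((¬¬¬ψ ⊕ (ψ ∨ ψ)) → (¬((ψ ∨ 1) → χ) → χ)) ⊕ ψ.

0.739

¬ψ = 1 − 0.061 = 0.939
¬¬ψ = 1 − 0.939 = 0.061
¬¬¬ψ = 1 − 0.061 = 0.939
ψ ∨ ψ = max(0.061, 0.061) = 0.061
¬¬¬ψ ⊕ (ψ ∨ ψ) = min(1, 0.939 + 0.061) = min(1, 1.000) = 1.000
ψ ∨ 1 = max(0.061, 1.000) = 1.000
(ψ ∨ 1) → χ = min(1, 1 − 1.000 + 0.339) = min(1, 0.339) = 0.339
¬((ψ ∨ 1) → χ) = 1 − 0.339 = 0.661
¬((ψ ∨ 1) → χ) → χ = min(1, 1 − 0.661 + 0.339) = min(1, 0.678) = 0.678
(¬¬¬ψ ⊕ (ψ ∨ ψ)) → (¬((ψ ∨ 1) → χ) → χ) = min(1, 1 − 1.000 + 0.678) = min(1, 0.678) = 0.678
((¬¬¬ψ ⊕ (ψ ∨ ψ)) → (¬((ψ ∨ 1) → χ) → χ)) ⊕ ψ = min(1, 0.678 + 0.061) = min(1, 0.739) = 0.739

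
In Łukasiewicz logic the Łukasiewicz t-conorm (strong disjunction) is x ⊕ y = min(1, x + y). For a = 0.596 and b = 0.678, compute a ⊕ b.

1.000

a ⊕ b = min(1, 0.596 + 0.678) = min(1, 1.274) = 1.000
For comparison, the Gödel t-conorm max(x, y) would give 0.678.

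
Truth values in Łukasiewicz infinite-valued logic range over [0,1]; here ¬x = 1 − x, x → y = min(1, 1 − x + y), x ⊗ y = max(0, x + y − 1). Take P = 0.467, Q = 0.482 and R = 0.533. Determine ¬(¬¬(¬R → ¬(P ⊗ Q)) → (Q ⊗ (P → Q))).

¬R = 1 − 0.533 = 0.467
P ⊗ Q = max(0, 0.467 + 0.482 − 1) = max(0, -0.051) = 0.000
¬(P ⊗ Q) = 1 − 0.000 = 1.000
¬R → ¬(P ⊗ Q) = min(1, 1 − 0.467 + 1.000) = min(1, 1.533) = 1.000
¬(¬R → ¬(P ⊗ Q)) = 1 − 1.000 = 0.000
¬¬(¬R → ¬(P ⊗ Q)) = 1 − 0.000 = 1.000
P → Q = min(1, 1 − 0.467 + 0.482) = min(1, 1.015) = 1.000
Q ⊗ (P → Q) = max(0, 0.482 + 1.000 − 1) = max(0, 0.482) = 0.482
¬¬(¬R → ¬(P ⊗ Q)) → (Q ⊗ (P → Q)) = min(1, 1 − 1.000 + 0.482) = min(1, 0.482) = 0.482
¬(¬¬(¬R → ¬(P ⊗ Q)) → (Q ⊗ (P → Q))) = 1 − 0.482 = 0.518

0.518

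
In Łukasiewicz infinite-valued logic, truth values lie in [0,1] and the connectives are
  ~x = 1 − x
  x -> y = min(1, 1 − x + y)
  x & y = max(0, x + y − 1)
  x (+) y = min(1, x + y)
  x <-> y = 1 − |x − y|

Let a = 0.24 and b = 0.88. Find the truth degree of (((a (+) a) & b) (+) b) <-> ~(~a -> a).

0.52

a (+) a = min(1, 0.24 + 0.24) = min(1, 0.48) = 0.48
(a (+) a) & b = max(0, 0.48 + 0.88 − 1) = max(0, 0.36) = 0.36
((a (+) a) & b) (+) b = min(1, 0.36 + 0.88) = min(1, 1.24) = 1.00
~a = 1 − 0.24 = 0.76
~a -> a = min(1, 1 − 0.76 + 0.24) = min(1, 0.48) = 0.48
~(~a -> a) = 1 − 0.48 = 0.52
(((a (+) a) & b) (+) b) <-> ~(~a -> a) = 1 − |1.00 − 0.52| = 1 − 0.48 = 0.52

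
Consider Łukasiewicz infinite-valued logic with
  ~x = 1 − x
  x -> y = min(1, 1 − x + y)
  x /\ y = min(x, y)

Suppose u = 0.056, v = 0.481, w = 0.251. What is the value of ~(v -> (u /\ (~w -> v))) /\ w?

~w = 1 − 0.251 = 0.749
~w -> v = min(1, 1 − 0.749 + 0.481) = min(1, 0.732) = 0.732
u /\ (~w -> v) = min(0.056, 0.732) = 0.056
v -> (u /\ (~w -> v)) = min(1, 1 − 0.481 + 0.056) = min(1, 0.575) = 0.575
~(v -> (u /\ (~w -> v))) = 1 − 0.575 = 0.425
~(v -> (u /\ (~w -> v))) /\ w = min(0.425, 0.251) = 0.251

0.251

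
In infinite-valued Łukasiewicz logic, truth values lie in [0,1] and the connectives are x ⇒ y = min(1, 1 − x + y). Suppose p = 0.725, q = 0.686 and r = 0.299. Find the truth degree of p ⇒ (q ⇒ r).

q ⇒ r = min(1, 1 − 0.686 + 0.299) = min(1, 0.613) = 0.613
p ⇒ (q ⇒ r) = min(1, 1 − 0.725 + 0.613) = min(1, 0.888) = 0.888

0.888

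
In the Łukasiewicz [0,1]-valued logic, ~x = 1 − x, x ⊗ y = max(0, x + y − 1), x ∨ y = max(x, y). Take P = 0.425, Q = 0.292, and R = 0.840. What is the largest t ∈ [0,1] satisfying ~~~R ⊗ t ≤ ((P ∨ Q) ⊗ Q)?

~R = 1 − 0.840 = 0.160
~~R = 1 − 0.160 = 0.840
~~~R = 1 − 0.840 = 0.160
So the left factor is ~~~R = 0.160.
P ∨ Q = max(0.425, 0.292) = 0.425
(P ∨ Q) ⊗ Q = max(0, 0.425 + 0.292 − 1) = max(0, -0.283) = 0.000
So the right-hand bound is (P ∨ Q) ⊗ Q = 0.000.
The residuum of the Łukasiewicz t-norm gives the supremum: min(1, 1 − 0.160 + 0.000).
1 − 0.160 + 0.000 = 0.840, so t = min(1, 0.840) = 0.840.
Check: 0.160 ⊗ 0.840 = max(0, 0.000) = 0.000 ≤ 0.000.

0.840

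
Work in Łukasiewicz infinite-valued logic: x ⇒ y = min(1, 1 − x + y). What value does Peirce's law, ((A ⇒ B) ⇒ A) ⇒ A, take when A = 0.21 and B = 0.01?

0.80

A ⇒ B = min(1, 1 − 0.21 + 0.01) = min(1, 0.80) = 0.80
(A ⇒ B) ⇒ A = min(1, 1 − 0.80 + 0.21) = min(1, 0.41) = 0.41
((A ⇒ B) ⇒ A) ⇒ A = min(1, 1 − 0.41 + 0.21) = min(1, 0.80) = 0.80
(The value 0.80 < 1 shows this instance is not satisfied; not a Ł∞-tautology in general.)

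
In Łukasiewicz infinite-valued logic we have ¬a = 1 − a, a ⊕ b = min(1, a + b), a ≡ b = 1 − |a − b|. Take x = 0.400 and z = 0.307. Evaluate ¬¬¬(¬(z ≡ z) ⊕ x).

z ≡ z = 1 − |0.307 − 0.307| = 1 − 0.000 = 1.000
¬(z ≡ z) = 1 − 1.000 = 0.000
¬(z ≡ z) ⊕ x = min(1, 0.000 + 0.400) = min(1, 0.400) = 0.400
¬(¬(z ≡ z) ⊕ x) = 1 − 0.400 = 0.600
¬¬(¬(z ≡ z) ⊕ x) = 1 − 0.600 = 0.400
¬¬¬(¬(z ≡ z) ⊕ x) = 1 − 0.400 = 0.600

0.600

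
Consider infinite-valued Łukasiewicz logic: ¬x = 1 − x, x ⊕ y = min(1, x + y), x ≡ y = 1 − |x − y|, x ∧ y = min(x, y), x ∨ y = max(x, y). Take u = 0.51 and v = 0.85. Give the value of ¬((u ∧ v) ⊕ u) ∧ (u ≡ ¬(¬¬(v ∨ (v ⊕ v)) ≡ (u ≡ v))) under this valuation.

u ∧ v = min(0.51, 0.85) = 0.51
(u ∧ v) ⊕ u = min(1, 0.51 + 0.51) = min(1, 1.02) = 1.00
¬((u ∧ v) ⊕ u) = 1 − 1.00 = 0.00
v ⊕ v = min(1, 0.85 + 0.85) = min(1, 1.70) = 1.00
v ∨ (v ⊕ v) = max(0.85, 1.00) = 1.00
¬(v ∨ (v ⊕ v)) = 1 − 1.00 = 0.00
¬¬(v ∨ (v ⊕ v)) = 1 − 0.00 = 1.00
u ≡ v = 1 − |0.51 − 0.85| = 1 − 0.34 = 0.66
¬¬(v ∨ (v ⊕ v)) ≡ (u ≡ v) = 1 − |1.00 − 0.66| = 1 − 0.34 = 0.66
¬(¬¬(v ∨ (v ⊕ v)) ≡ (u ≡ v)) = 1 − 0.66 = 0.34
u ≡ ¬(¬¬(v ∨ (v ⊕ v)) ≡ (u ≡ v)) = 1 − |0.51 − 0.34| = 1 − 0.17 = 0.83
¬((u ∧ v) ⊕ u) ∧ (u ≡ ¬(¬¬(v ∨ (v ⊕ v)) ≡ (u ≡ v))) = min(0.00, 0.83) = 0.00

0.00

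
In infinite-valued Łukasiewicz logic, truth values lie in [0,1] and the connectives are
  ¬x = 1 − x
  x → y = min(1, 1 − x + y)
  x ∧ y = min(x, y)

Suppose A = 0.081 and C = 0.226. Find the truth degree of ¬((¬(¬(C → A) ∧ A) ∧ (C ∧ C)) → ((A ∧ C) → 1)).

0.000

C → A = min(1, 1 − 0.226 + 0.081) = min(1, 0.855) = 0.855
¬(C → A) = 1 − 0.855 = 0.145
¬(C → A) ∧ A = min(0.145, 0.081) = 0.081
¬(¬(C → A) ∧ A) = 1 − 0.081 = 0.919
C ∧ C = min(0.226, 0.226) = 0.226
¬(¬(C → A) ∧ A) ∧ (C ∧ C) = min(0.919, 0.226) = 0.226
A ∧ C = min(0.081, 0.226) = 0.081
(A ∧ C) → 1 = min(1, 1 − 0.081 + 1.000) = min(1, 1.919) = 1.000
(¬(¬(C → A) ∧ A) ∧ (C ∧ C)) → ((A ∧ C) → 1) = min(1, 1 − 0.226 + 1.000) = min(1, 1.774) = 1.000
¬((¬(¬(C → A) ∧ A) ∧ (C ∧ C)) → ((A ∧ C) → 1)) = 1 − 1.000 = 0.000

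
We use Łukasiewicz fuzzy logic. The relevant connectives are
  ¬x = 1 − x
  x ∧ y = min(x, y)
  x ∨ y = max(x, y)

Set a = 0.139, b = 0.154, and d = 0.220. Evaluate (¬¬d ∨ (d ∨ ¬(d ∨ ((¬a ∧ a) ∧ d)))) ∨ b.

¬d = 1 − 0.220 = 0.780
¬¬d = 1 − 0.780 = 0.220
¬a = 1 − 0.139 = 0.861
¬a ∧ a = min(0.861, 0.139) = 0.139
(¬a ∧ a) ∧ d = min(0.139, 0.220) = 0.139
d ∨ ((¬a ∧ a) ∧ d) = max(0.220, 0.139) = 0.220
¬(d ∨ ((¬a ∧ a) ∧ d)) = 1 − 0.220 = 0.780
d ∨ ¬(d ∨ ((¬a ∧ a) ∧ d)) = max(0.220, 0.780) = 0.780
¬¬d ∨ (d ∨ ¬(d ∨ ((¬a ∧ a) ∧ d))) = max(0.220, 0.780) = 0.780
(¬¬d ∨ (d ∨ ¬(d ∨ ((¬a ∧ a) ∧ d)))) ∨ b = max(0.780, 0.154) = 0.780

0.780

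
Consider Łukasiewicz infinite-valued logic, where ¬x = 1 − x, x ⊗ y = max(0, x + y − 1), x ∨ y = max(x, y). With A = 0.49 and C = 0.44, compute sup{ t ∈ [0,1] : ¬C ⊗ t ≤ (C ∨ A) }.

0.93

¬C = 1 − 0.44 = 0.56
So the left factor is ¬C = 0.56.
C ∨ A = max(0.44, 0.49) = 0.49
So the right-hand bound is C ∨ A = 0.49.
The residuum of the Łukasiewicz t-norm gives the supremum: min(1, 1 − 0.56 + 0.49).
1 − 0.56 + 0.49 = 0.93, so t = min(1, 0.93) = 0.93.
Check: 0.56 ⊗ 0.93 = max(0, 0.49) = 0.49 ≤ 0.49.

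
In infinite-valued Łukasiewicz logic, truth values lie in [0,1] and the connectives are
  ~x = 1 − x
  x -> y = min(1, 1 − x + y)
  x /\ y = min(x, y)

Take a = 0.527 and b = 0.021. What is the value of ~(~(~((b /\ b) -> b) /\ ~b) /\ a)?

0.473

b /\ b = min(0.021, 0.021) = 0.021
(b /\ b) -> b = min(1, 1 − 0.021 + 0.021) = min(1, 1.000) = 1.000
~((b /\ b) -> b) = 1 − 1.000 = 0.000
~b = 1 − 0.021 = 0.979
~((b /\ b) -> b) /\ ~b = min(0.000, 0.979) = 0.000
~(~((b /\ b) -> b) /\ ~b) = 1 − 0.000 = 1.000
~(~((b /\ b) -> b) /\ ~b) /\ a = min(1.000, 0.527) = 0.527
~(~(~((b /\ b) -> b) /\ ~b) /\ a) = 1 − 0.527 = 0.473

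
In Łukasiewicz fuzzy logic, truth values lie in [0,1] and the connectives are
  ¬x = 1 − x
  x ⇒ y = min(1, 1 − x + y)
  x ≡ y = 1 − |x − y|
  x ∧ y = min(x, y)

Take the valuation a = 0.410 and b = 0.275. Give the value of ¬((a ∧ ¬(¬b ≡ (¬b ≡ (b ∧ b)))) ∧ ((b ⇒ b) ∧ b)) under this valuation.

0.825

¬b = 1 − 0.275 = 0.725
b ∧ b = min(0.275, 0.275) = 0.275
¬b ≡ (b ∧ b) = 1 − |0.725 − 0.275| = 1 − 0.450 = 0.550
¬b ≡ (¬b ≡ (b ∧ b)) = 1 − |0.725 − 0.550| = 1 − 0.175 = 0.825
¬(¬b ≡ (¬b ≡ (b ∧ b))) = 1 − 0.825 = 0.175
a ∧ ¬(¬b ≡ (¬b ≡ (b ∧ b))) = min(0.410, 0.175) = 0.175
b ⇒ b = min(1, 1 − 0.275 + 0.275) = min(1, 1.000) = 1.000
(b ⇒ b) ∧ b = min(1.000, 0.275) = 0.275
(a ∧ ¬(¬b ≡ (¬b ≡ (b ∧ b)))) ∧ ((b ⇒ b) ∧ b) = min(0.175, 0.275) = 0.175
¬((a ∧ ¬(¬b ≡ (¬b ≡ (b ∧ b)))) ∧ ((b ⇒ b) ∧ b)) = 1 − 0.175 = 0.825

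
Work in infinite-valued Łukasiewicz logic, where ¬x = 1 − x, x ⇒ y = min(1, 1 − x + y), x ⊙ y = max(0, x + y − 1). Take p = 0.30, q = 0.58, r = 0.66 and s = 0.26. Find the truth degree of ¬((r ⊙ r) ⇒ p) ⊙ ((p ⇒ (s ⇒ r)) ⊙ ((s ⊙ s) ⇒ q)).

0.02

r ⊙ r = max(0, 0.66 + 0.66 − 1) = max(0, 0.32) = 0.32
(r ⊙ r) ⇒ p = min(1, 1 − 0.32 + 0.30) = min(1, 0.98) = 0.98
¬((r ⊙ r) ⇒ p) = 1 − 0.98 = 0.02
s ⇒ r = min(1, 1 − 0.26 + 0.66) = min(1, 1.40) = 1.00
p ⇒ (s ⇒ r) = min(1, 1 − 0.30 + 1.00) = min(1, 1.70) = 1.00
s ⊙ s = max(0, 0.26 + 0.26 − 1) = max(0, -0.48) = 0.00
(s ⊙ s) ⇒ q = min(1, 1 − 0.00 + 0.58) = min(1, 1.58) = 1.00
(p ⇒ (s ⇒ r)) ⊙ ((s ⊙ s) ⇒ q) = max(0, 1.00 + 1.00 − 1) = max(0, 1.00) = 1.00
¬((r ⊙ r) ⇒ p) ⊙ ((p ⇒ (s ⇒ r)) ⊙ ((s ⊙ s) ⇒ q)) = max(0, 0.02 + 1.00 − 1) = max(0, 0.02) = 0.02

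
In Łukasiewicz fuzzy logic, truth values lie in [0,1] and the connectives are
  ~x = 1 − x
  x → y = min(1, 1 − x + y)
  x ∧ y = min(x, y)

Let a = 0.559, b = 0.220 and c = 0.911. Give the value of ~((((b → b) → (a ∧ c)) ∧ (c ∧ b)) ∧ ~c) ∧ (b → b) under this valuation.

b → b = min(1, 1 − 0.220 + 0.220) = min(1, 1.000) = 1.000
a ∧ c = min(0.559, 0.911) = 0.559
(b → b) → (a ∧ c) = min(1, 1 − 1.000 + 0.559) = min(1, 0.559) = 0.559
c ∧ b = min(0.911, 0.220) = 0.220
((b → b) → (a ∧ c)) ∧ (c ∧ b) = min(0.559, 0.220) = 0.220
~c = 1 − 0.911 = 0.089
(((b → b) → (a ∧ c)) ∧ (c ∧ b)) ∧ ~c = min(0.220, 0.089) = 0.089
~((((b → b) → (a ∧ c)) ∧ (c ∧ b)) ∧ ~c) = 1 − 0.089 = 0.911
~((((b → b) → (a ∧ c)) ∧ (c ∧ b)) ∧ ~c) ∧ (b → b) = min(0.911, 1.000) = 0.911

0.911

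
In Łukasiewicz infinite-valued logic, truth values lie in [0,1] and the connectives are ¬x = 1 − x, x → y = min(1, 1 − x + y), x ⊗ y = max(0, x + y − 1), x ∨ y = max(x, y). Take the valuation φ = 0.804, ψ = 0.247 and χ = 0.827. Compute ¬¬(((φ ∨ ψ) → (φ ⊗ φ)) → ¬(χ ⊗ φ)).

φ ∨ ψ = max(0.804, 0.247) = 0.804
φ ⊗ φ = max(0, 0.804 + 0.804 − 1) = max(0, 0.608) = 0.608
(φ ∨ ψ) → (φ ⊗ φ) = min(1, 1 − 0.804 + 0.608) = min(1, 0.804) = 0.804
χ ⊗ φ = max(0, 0.827 + 0.804 − 1) = max(0, 0.631) = 0.631
¬(χ ⊗ φ) = 1 − 0.631 = 0.369
((φ ∨ ψ) → (φ ⊗ φ)) → ¬(χ ⊗ φ) = min(1, 1 − 0.804 + 0.369) = min(1, 0.565) = 0.565
¬(((φ ∨ ψ) → (φ ⊗ φ)) → ¬(χ ⊗ φ)) = 1 − 0.565 = 0.435
¬¬(((φ ∨ ψ) → (φ ⊗ φ)) → ¬(χ ⊗ φ)) = 1 − 0.435 = 0.565

0.565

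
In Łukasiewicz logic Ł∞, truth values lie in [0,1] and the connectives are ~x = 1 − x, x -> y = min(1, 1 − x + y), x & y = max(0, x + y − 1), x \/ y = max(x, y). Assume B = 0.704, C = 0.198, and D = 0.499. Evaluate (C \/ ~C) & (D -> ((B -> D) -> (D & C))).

~C = 1 − 0.198 = 0.802
C \/ ~C = max(0.198, 0.802) = 0.802
B -> D = min(1, 1 − 0.704 + 0.499) = min(1, 0.795) = 0.795
D & C = max(0, 0.499 + 0.198 − 1) = max(0, -0.303) = 0.000
(B -> D) -> (D & C) = min(1, 1 − 0.795 + 0.000) = min(1, 0.205) = 0.205
D -> ((B -> D) -> (D & C)) = min(1, 1 − 0.499 + 0.205) = min(1, 0.706) = 0.706
(C \/ ~C) & (D -> ((B -> D) -> (D & C))) = max(0, 0.802 + 0.706 − 1) = max(0, 0.508) = 0.508

0.508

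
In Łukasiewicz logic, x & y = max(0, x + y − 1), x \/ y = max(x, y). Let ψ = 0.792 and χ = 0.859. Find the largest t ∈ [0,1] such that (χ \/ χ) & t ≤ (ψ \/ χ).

χ \/ χ = max(0.859, 0.859) = 0.859
So the left factor is χ \/ χ = 0.859.
ψ \/ χ = max(0.792, 0.859) = 0.859
So the right-hand bound is ψ \/ χ = 0.859.
The residuum of the Łukasiewicz t-norm gives the supremum: min(1, 1 − 0.859 + 0.859).
1 − 0.859 + 0.859 = 1.000, so t = min(1, 1.000) = 1.000.
Check: 0.859 & 1.000 = max(0, 0.859) = 0.859 ≤ 0.859.

1.000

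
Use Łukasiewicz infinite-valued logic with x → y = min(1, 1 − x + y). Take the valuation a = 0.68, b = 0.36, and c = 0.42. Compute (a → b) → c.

a → b = min(1, 1 − 0.68 + 0.36) = min(1, 0.68) = 0.68
(a → b) → c = min(1, 1 − 0.68 + 0.42) = min(1, 0.74) = 0.74

0.74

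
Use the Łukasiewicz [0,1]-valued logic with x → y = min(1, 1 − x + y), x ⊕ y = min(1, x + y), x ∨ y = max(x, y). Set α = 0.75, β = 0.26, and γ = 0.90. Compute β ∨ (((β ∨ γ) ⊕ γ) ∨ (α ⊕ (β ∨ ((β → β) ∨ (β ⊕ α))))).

β ∨ γ = max(0.26, 0.90) = 0.90
(β ∨ γ) ⊕ γ = min(1, 0.90 + 0.90) = min(1, 1.80) = 1.00
β → β = min(1, 1 − 0.26 + 0.26) = min(1, 1.00) = 1.00
β ⊕ α = min(1, 0.26 + 0.75) = min(1, 1.01) = 1.00
(β → β) ∨ (β ⊕ α) = max(1.00, 1.00) = 1.00
β ∨ ((β → β) ∨ (β ⊕ α)) = max(0.26, 1.00) = 1.00
α ⊕ (β ∨ ((β → β) ∨ (β ⊕ α))) = min(1, 0.75 + 1.00) = min(1, 1.75) = 1.00
((β ∨ γ) ⊕ γ) ∨ (α ⊕ (β ∨ ((β → β) ∨ (β ⊕ α)))) = max(1.00, 1.00) = 1.00
β ∨ (((β ∨ γ) ⊕ γ) ∨ (α ⊕ (β ∨ ((β → β) ∨ (β ⊕ α))))) = max(0.26, 1.00) = 1.00

1.00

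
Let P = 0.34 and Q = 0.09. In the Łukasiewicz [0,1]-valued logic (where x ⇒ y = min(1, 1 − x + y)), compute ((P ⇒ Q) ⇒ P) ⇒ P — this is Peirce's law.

0.75

P ⇒ Q = min(1, 1 − 0.34 + 0.09) = min(1, 0.75) = 0.75
(P ⇒ Q) ⇒ P = min(1, 1 − 0.75 + 0.34) = min(1, 0.59) = 0.59
((P ⇒ Q) ⇒ P) ⇒ P = min(1, 1 − 0.59 + 0.34) = min(1, 0.75) = 0.75
(The value 0.75 < 1 shows this instance is not satisfied; not a Ł∞-tautology in general.)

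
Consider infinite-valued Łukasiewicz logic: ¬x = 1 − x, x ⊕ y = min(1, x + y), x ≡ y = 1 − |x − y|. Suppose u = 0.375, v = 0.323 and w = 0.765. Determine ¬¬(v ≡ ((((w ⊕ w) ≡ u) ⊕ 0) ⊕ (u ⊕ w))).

w ⊕ w = min(1, 0.765 + 0.765) = min(1, 1.530) = 1.000
(w ⊕ w) ≡ u = 1 − |1.000 − 0.375| = 1 − 0.625 = 0.375
((w ⊕ w) ≡ u) ⊕ 0 = min(1, 0.375 + 0.000) = min(1, 0.375) = 0.375
u ⊕ w = min(1, 0.375 + 0.765) = min(1, 1.140) = 1.000
(((w ⊕ w) ≡ u) ⊕ 0) ⊕ (u ⊕ w) = min(1, 0.375 + 1.000) = min(1, 1.375) = 1.000
v ≡ ((((w ⊕ w) ≡ u) ⊕ 0) ⊕ (u ⊕ w)) = 1 − |0.323 − 1.000| = 1 − 0.677 = 0.323
¬(v ≡ ((((w ⊕ w) ≡ u) ⊕ 0) ⊕ (u ⊕ w))) = 1 − 0.323 = 0.677
¬¬(v ≡ ((((w ⊕ w) ≡ u) ⊕ 0) ⊕ (u ⊕ w))) = 1 − 0.677 = 0.323

0.323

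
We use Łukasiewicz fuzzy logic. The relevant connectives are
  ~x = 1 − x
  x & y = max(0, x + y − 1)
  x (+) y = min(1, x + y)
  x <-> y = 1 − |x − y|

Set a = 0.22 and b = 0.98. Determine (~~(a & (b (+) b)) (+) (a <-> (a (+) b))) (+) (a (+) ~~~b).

0.68

b (+) b = min(1, 0.98 + 0.98) = min(1, 1.96) = 1.00
a & (b (+) b) = max(0, 0.22 + 1.00 − 1) = max(0, 0.22) = 0.22
~(a & (b (+) b)) = 1 − 0.22 = 0.78
~~(a & (b (+) b)) = 1 − 0.78 = 0.22
a (+) b = min(1, 0.22 + 0.98) = min(1, 1.20) = 1.00
a <-> (a (+) b) = 1 − |0.22 − 1.00| = 1 − 0.78 = 0.22
~~(a & (b (+) b)) (+) (a <-> (a (+) b)) = min(1, 0.22 + 0.22) = min(1, 0.44) = 0.44
~b = 1 − 0.98 = 0.02
~~b = 1 − 0.02 = 0.98
~~~b = 1 − 0.98 = 0.02
a (+) ~~~b = min(1, 0.22 + 0.02) = min(1, 0.24) = 0.24
(~~(a & (b (+) b)) (+) (a <-> (a (+) b))) (+) (a (+) ~~~b) = min(1, 0.44 + 0.24) = min(1, 0.68) = 0.68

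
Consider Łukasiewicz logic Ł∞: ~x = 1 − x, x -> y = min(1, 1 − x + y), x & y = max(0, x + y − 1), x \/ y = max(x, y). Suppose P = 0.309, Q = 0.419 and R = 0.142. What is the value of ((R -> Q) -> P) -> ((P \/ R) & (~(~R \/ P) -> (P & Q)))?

0.858

R -> Q = min(1, 1 − 0.142 + 0.419) = min(1, 1.277) = 1.000
(R -> Q) -> P = min(1, 1 − 1.000 + 0.309) = min(1, 0.309) = 0.309
P \/ R = max(0.309, 0.142) = 0.309
~R = 1 − 0.142 = 0.858
~R \/ P = max(0.858, 0.309) = 0.858
~(~R \/ P) = 1 − 0.858 = 0.142
P & Q = max(0, 0.309 + 0.419 − 1) = max(0, -0.272) = 0.000
~(~R \/ P) -> (P & Q) = min(1, 1 − 0.142 + 0.000) = min(1, 0.858) = 0.858
(P \/ R) & (~(~R \/ P) -> (P & Q)) = max(0, 0.309 + 0.858 − 1) = max(0, 0.167) = 0.167
((R -> Q) -> P) -> ((P \/ R) & (~(~R \/ P) -> (P & Q))) = min(1, 1 − 0.309 + 0.167) = min(1, 0.858) = 0.858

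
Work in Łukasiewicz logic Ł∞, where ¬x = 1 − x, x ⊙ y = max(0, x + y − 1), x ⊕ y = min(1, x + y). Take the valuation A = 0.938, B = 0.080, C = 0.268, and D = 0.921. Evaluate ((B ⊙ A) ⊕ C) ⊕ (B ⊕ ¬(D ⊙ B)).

B ⊙ A = max(0, 0.080 + 0.938 − 1) = max(0, 0.018) = 0.018
(B ⊙ A) ⊕ C = min(1, 0.018 + 0.268) = min(1, 0.286) = 0.286
D ⊙ B = max(0, 0.921 + 0.080 − 1) = max(0, 0.001) = 0.001
¬(D ⊙ B) = 1 − 0.001 = 0.999
B ⊕ ¬(D ⊙ B) = min(1, 0.080 + 0.999) = min(1, 1.079) = 1.000
((B ⊙ A) ⊕ C) ⊕ (B ⊕ ¬(D ⊙ B)) = min(1, 0.286 + 1.000) = min(1, 1.286) = 1.000

1.000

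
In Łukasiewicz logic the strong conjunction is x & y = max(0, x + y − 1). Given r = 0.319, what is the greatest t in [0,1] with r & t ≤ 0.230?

The residuum of the Łukasiewicz t-norm gives the supremum: min(1, 1 − 0.319 + 0.230).
1 − 0.319 + 0.230 = 0.911, so t = min(1, 0.911) = 0.911.
Check: 0.319 & 0.911 = max(0, 0.230) = 0.230 ≤ 0.230.

0.911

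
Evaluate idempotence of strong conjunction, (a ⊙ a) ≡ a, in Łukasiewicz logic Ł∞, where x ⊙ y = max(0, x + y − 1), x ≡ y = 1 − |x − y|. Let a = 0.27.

0.73

a ⊙ a = max(0, 0.27 + 0.27 − 1) = max(0, -0.46) = 0.00
(a ⊙ a) ≡ a = 1 − |0.00 − 0.27| = 1 − 0.27 = 0.73
(The value 0.73 < 1 shows this instance is not satisfied; fails in Ł∞ since a ⊗ a = max(0, 2a−1) ≠ a in general.)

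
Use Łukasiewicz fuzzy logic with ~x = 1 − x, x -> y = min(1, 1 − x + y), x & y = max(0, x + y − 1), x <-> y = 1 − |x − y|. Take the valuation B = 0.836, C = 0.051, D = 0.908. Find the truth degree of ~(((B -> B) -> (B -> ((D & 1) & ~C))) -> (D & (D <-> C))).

0.949

B -> B = min(1, 1 − 0.836 + 0.836) = min(1, 1.000) = 1.000
D & 1 = max(0, 0.908 + 1.000 − 1) = max(0, 0.908) = 0.908
~C = 1 − 0.051 = 0.949
(D & 1) & ~C = max(0, 0.908 + 0.949 − 1) = max(0, 0.857) = 0.857
B -> ((D & 1) & ~C) = min(1, 1 − 0.836 + 0.857) = min(1, 1.021) = 1.000
(B -> B) -> (B -> ((D & 1) & ~C)) = min(1, 1 − 1.000 + 1.000) = min(1, 1.000) = 1.000
D <-> C = 1 − |0.908 − 0.051| = 1 − 0.857 = 0.143
D & (D <-> C) = max(0, 0.908 + 0.143 − 1) = max(0, 0.051) = 0.051
((B -> B) -> (B -> ((D & 1) & ~C))) -> (D & (D <-> C)) = min(1, 1 − 1.000 + 0.051) = min(1, 0.051) = 0.051
~(((B -> B) -> (B -> ((D & 1) & ~C))) -> (D & (D <-> C))) = 1 − 0.051 = 0.949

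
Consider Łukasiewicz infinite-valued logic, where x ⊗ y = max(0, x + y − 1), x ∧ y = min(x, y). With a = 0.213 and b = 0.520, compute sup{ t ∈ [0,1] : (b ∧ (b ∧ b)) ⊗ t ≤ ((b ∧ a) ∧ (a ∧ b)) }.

0.693

b ∧ b = min(0.520, 0.520) = 0.520
b ∧ (b ∧ b) = min(0.520, 0.520) = 0.520
So the left factor is b ∧ (b ∧ b) = 0.520.
b ∧ a = min(0.520, 0.213) = 0.213
a ∧ b = min(0.213, 0.520) = 0.213
(b ∧ a) ∧ (a ∧ b) = min(0.213, 0.213) = 0.213
So the right-hand bound is (b ∧ a) ∧ (a ∧ b) = 0.213.
The residuum of the Łukasiewicz t-norm gives the supremum: min(1, 1 − 0.520 + 0.213).
1 − 0.520 + 0.213 = 0.693, so t = min(1, 0.693) = 0.693.
Check: 0.520 ⊗ 0.693 = max(0, 0.213) = 0.213 ≤ 0.213.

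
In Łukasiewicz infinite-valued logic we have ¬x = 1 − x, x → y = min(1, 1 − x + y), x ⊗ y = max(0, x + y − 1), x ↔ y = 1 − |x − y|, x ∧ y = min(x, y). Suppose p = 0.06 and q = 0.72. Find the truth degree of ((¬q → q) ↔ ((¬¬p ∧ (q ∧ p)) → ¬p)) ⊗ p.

0.06

¬q = 1 − 0.72 = 0.28
¬q → q = min(1, 1 − 0.28 + 0.72) = min(1, 1.44) = 1.00
¬p = 1 − 0.06 = 0.94
¬¬p = 1 − 0.94 = 0.06
q ∧ p = min(0.72, 0.06) = 0.06
¬¬p ∧ (q ∧ p) = min(0.06, 0.06) = 0.06
(¬¬p ∧ (q ∧ p)) → ¬p = min(1, 1 − 0.06 + 0.94) = min(1, 1.88) = 1.00
(¬q → q) ↔ ((¬¬p ∧ (q ∧ p)) → ¬p) = 1 − |1.00 − 1.00| = 1 − 0.00 = 1.00
((¬q → q) ↔ ((¬¬p ∧ (q ∧ p)) → ¬p)) ⊗ p = max(0, 1.00 + 0.06 − 1) = max(0, 0.06) = 0.06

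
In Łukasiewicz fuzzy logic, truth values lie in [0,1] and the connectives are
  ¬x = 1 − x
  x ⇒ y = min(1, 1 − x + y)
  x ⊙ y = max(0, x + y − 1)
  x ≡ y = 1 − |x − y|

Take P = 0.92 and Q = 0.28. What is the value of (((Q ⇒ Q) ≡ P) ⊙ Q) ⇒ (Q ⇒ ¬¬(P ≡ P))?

Q ⇒ Q = min(1, 1 − 0.28 + 0.28) = min(1, 1.00) = 1.00
(Q ⇒ Q) ≡ P = 1 − |1.00 − 0.92| = 1 − 0.08 = 0.92
((Q ⇒ Q) ≡ P) ⊙ Q = max(0, 0.92 + 0.28 − 1) = max(0, 0.20) = 0.20
P ≡ P = 1 − |0.92 − 0.92| = 1 − 0.00 = 1.00
¬(P ≡ P) = 1 − 1.00 = 0.00
¬¬(P ≡ P) = 1 − 0.00 = 1.00
Q ⇒ ¬¬(P ≡ P) = min(1, 1 − 0.28 + 1.00) = min(1, 1.72) = 1.00
(((Q ⇒ Q) ≡ P) ⊙ Q) ⇒ (Q ⇒ ¬¬(P ≡ P)) = min(1, 1 − 0.20 + 1.00) = min(1, 1.80) = 1.00

1.00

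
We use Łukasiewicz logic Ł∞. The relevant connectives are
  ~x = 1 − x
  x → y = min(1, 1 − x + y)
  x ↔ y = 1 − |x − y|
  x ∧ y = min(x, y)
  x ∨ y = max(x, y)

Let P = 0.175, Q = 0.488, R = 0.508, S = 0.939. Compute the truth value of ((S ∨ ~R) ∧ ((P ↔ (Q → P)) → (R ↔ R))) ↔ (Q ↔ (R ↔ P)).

~R = 1 − 0.508 = 0.492
S ∨ ~R = max(0.939, 0.492) = 0.939
Q → P = min(1, 1 − 0.488 + 0.175) = min(1, 0.687) = 0.687
P ↔ (Q → P) = 1 − |0.175 − 0.687| = 1 − 0.512 = 0.488
R ↔ R = 1 − |0.508 − 0.508| = 1 − 0.000 = 1.000
(P ↔ (Q → P)) → (R ↔ R) = min(1, 1 − 0.488 + 1.000) = min(1, 1.512) = 1.000
(S ∨ ~R) ∧ ((P ↔ (Q → P)) → (R ↔ R)) = min(0.939, 1.000) = 0.939
R ↔ P = 1 − |0.508 − 0.175| = 1 − 0.333 = 0.667
Q ↔ (R ↔ P) = 1 − |0.488 − 0.667| = 1 − 0.179 = 0.821
((S ∨ ~R) ∧ ((P ↔ (Q → P)) → (R ↔ R))) ↔ (Q ↔ (R ↔ P)) = 1 − |0.939 − 0.821| = 1 − 0.118 = 0.882

0.882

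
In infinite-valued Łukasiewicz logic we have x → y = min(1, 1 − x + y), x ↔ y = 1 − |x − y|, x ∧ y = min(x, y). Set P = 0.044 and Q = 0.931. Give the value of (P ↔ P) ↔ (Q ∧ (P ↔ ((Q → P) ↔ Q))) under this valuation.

0.862

P ↔ P = 1 − |0.044 − 0.044| = 1 − 0.000 = 1.000
Q → P = min(1, 1 − 0.931 + 0.044) = min(1, 0.113) = 0.113
(Q → P) ↔ Q = 1 − |0.113 − 0.931| = 1 − 0.818 = 0.182
P ↔ ((Q → P) ↔ Q) = 1 − |0.044 − 0.182| = 1 − 0.138 = 0.862
Q ∧ (P ↔ ((Q → P) ↔ Q)) = min(0.931, 0.862) = 0.862
(P ↔ P) ↔ (Q ∧ (P ↔ ((Q → P) ↔ Q))) = 1 − |1.000 − 0.862| = 1 − 0.138 = 0.862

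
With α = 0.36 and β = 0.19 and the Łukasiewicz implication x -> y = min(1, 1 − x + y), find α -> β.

0.83

α -> β = min(1, 1 − 0.36 + 0.19) = min(1, 0.83) = 0.83
For comparison, the Gödel implication (1 if x ≤ y else y) would give 0.19.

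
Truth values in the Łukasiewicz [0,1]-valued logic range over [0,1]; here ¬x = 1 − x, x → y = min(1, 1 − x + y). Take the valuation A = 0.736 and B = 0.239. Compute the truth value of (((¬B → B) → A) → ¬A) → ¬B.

¬B = 1 − 0.239 = 0.761
¬B → B = min(1, 1 − 0.761 + 0.239) = min(1, 0.478) = 0.478
(¬B → B) → A = min(1, 1 − 0.478 + 0.736) = min(1, 1.258) = 1.000
¬A = 1 − 0.736 = 0.264
((¬B → B) → A) → ¬A = min(1, 1 − 1.000 + 0.264) = min(1, 0.264) = 0.264
(((¬B → B) → A) → ¬A) → ¬B = min(1, 1 − 0.264 + 0.761) = min(1, 1.497) = 1.000

1.000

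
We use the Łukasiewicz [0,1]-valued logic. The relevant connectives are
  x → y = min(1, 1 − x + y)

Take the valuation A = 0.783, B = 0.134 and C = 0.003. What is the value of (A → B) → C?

0.652

A → B = min(1, 1 − 0.783 + 0.134) = min(1, 0.351) = 0.351
(A → B) → C = min(1, 1 − 0.351 + 0.003) = min(1, 0.652) = 0.652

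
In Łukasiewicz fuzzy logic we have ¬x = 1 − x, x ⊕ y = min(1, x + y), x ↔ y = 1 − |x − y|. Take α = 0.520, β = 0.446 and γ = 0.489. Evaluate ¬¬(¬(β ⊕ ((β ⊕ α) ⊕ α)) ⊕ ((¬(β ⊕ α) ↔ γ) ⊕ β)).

0.991

β ⊕ α = min(1, 0.446 + 0.520) = min(1, 0.966) = 0.966
(β ⊕ α) ⊕ α = min(1, 0.966 + 0.520) = min(1, 1.486) = 1.000
β ⊕ ((β ⊕ α) ⊕ α) = min(1, 0.446 + 1.000) = min(1, 1.446) = 1.000
¬(β ⊕ ((β ⊕ α) ⊕ α)) = 1 − 1.000 = 0.000
¬(β ⊕ α) = 1 − 0.966 = 0.034
¬(β ⊕ α) ↔ γ = 1 − |0.034 − 0.489| = 1 − 0.455 = 0.545
(¬(β ⊕ α) ↔ γ) ⊕ β = min(1, 0.545 + 0.446) = min(1, 0.991) = 0.991
¬(β ⊕ ((β ⊕ α) ⊕ α)) ⊕ ((¬(β ⊕ α) ↔ γ) ⊕ β) = min(1, 0.000 + 0.991) = min(1, 0.991) = 0.991
¬(¬(β ⊕ ((β ⊕ α) ⊕ α)) ⊕ ((¬(β ⊕ α) ↔ γ) ⊕ β)) = 1 − 0.991 = 0.009
¬¬(¬(β ⊕ ((β ⊕ α) ⊕ α)) ⊕ ((¬(β ⊕ α) ↔ γ) ⊕ β)) = 1 − 0.009 = 0.991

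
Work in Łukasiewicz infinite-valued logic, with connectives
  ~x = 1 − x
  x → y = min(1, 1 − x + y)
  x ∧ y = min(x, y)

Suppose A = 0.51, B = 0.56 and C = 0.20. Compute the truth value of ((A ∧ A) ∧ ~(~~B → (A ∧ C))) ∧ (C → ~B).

A ∧ A = min(0.51, 0.51) = 0.51
~B = 1 − 0.56 = 0.44
~~B = 1 − 0.44 = 0.56
A ∧ C = min(0.51, 0.20) = 0.20
~~B → (A ∧ C) = min(1, 1 − 0.56 + 0.20) = min(1, 0.64) = 0.64
~(~~B → (A ∧ C)) = 1 − 0.64 = 0.36
(A ∧ A) ∧ ~(~~B → (A ∧ C)) = min(0.51, 0.36) = 0.36
C → ~B = min(1, 1 − 0.20 + 0.44) = min(1, 1.24) = 1.00
((A ∧ A) ∧ ~(~~B → (A ∧ C))) ∧ (C → ~B) = min(0.36, 1.00) = 0.36

0.36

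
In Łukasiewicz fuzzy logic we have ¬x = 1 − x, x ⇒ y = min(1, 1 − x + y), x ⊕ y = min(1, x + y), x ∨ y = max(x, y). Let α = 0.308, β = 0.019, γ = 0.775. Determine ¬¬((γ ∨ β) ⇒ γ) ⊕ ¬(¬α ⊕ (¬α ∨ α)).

γ ∨ β = max(0.775, 0.019) = 0.775
(γ ∨ β) ⇒ γ = min(1, 1 − 0.775 + 0.775) = min(1, 1.000) = 1.000
¬((γ ∨ β) ⇒ γ) = 1 − 1.000 = 0.000
¬¬((γ ∨ β) ⇒ γ) = 1 − 0.000 = 1.000
¬α = 1 − 0.308 = 0.692
¬α ∨ α = max(0.692, 0.308) = 0.692
¬α ⊕ (¬α ∨ α) = min(1, 0.692 + 0.692) = min(1, 1.384) = 1.000
¬(¬α ⊕ (¬α ∨ α)) = 1 − 1.000 = 0.000
¬¬((γ ∨ β) ⇒ γ) ⊕ ¬(¬α ⊕ (¬α ∨ α)) = min(1, 1.000 + 0.000) = min(1, 1.000) = 1.000

1.000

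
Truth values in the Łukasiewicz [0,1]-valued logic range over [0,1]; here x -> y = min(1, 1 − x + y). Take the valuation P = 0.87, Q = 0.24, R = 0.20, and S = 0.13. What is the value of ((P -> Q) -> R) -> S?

0.30

P -> Q = min(1, 1 − 0.87 + 0.24) = min(1, 0.37) = 0.37
(P -> Q) -> R = min(1, 1 − 0.37 + 0.20) = min(1, 0.83) = 0.83
((P -> Q) -> R) -> S = min(1, 1 − 0.83 + 0.13) = min(1, 0.30) = 0.30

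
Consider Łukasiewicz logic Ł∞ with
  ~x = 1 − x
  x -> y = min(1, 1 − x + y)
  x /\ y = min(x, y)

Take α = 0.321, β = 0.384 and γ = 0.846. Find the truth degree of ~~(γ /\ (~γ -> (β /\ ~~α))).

~γ = 1 − 0.846 = 0.154
~α = 1 − 0.321 = 0.679
~~α = 1 − 0.679 = 0.321
β /\ ~~α = min(0.384, 0.321) = 0.321
~γ -> (β /\ ~~α) = min(1, 1 − 0.154 + 0.321) = min(1, 1.167) = 1.000
γ /\ (~γ -> (β /\ ~~α)) = min(0.846, 1.000) = 0.846
~(γ /\ (~γ -> (β /\ ~~α))) = 1 − 0.846 = 0.154
~~(γ /\ (~γ -> (β /\ ~~α))) = 1 − 0.154 = 0.846

0.846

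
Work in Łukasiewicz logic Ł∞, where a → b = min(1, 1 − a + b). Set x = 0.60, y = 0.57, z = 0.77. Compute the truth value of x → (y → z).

y → z = min(1, 1 − 0.57 + 0.77) = min(1, 1.20) = 1.00
x → (y → z) = min(1, 1 − 0.60 + 1.00) = min(1, 1.40) = 1.00

1.00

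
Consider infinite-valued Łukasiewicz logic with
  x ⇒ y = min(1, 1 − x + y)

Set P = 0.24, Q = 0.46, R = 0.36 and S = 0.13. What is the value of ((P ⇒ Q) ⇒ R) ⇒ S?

0.77

P ⇒ Q = min(1, 1 − 0.24 + 0.46) = min(1, 1.22) = 1.00
(P ⇒ Q) ⇒ R = min(1, 1 − 1.00 + 0.36) = min(1, 0.36) = 0.36
((P ⇒ Q) ⇒ R) ⇒ S = min(1, 1 − 0.36 + 0.13) = min(1, 0.77) = 0.77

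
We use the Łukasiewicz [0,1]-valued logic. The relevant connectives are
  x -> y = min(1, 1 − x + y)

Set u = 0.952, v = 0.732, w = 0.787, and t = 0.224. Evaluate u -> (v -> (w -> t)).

0.753

w -> t = min(1, 1 − 0.787 + 0.224) = min(1, 0.437) = 0.437
v -> (w -> t) = min(1, 1 − 0.732 + 0.437) = min(1, 0.705) = 0.705
u -> (v -> (w -> t)) = min(1, 1 − 0.952 + 0.705) = min(1, 0.753) = 0.753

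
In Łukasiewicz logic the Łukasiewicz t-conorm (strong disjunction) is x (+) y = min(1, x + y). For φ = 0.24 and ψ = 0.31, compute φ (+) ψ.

φ (+) ψ = min(1, 0.24 + 0.31) = min(1, 0.55) = 0.55
For comparison, the Gödel t-conorm max(x, y) would give 0.31.

0.55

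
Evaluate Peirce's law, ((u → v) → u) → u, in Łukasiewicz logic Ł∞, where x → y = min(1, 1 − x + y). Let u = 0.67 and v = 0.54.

0.87

u → v = min(1, 1 − 0.67 + 0.54) = min(1, 0.87) = 0.87
(u → v) → u = min(1, 1 − 0.87 + 0.67) = min(1, 0.80) = 0.80
((u → v) → u) → u = min(1, 1 − 0.80 + 0.67) = min(1, 0.87) = 0.87
(The value 0.87 < 1 shows this instance is not satisfied; not a Ł∞-tautology in general.)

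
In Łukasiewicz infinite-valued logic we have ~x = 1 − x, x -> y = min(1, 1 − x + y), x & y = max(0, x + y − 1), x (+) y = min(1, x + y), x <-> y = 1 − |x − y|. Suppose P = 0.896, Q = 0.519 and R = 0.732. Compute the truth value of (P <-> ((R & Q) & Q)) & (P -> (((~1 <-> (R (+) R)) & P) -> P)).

R & Q = max(0, 0.732 + 0.519 − 1) = max(0, 0.251) = 0.251
(R & Q) & Q = max(0, 0.251 + 0.519 − 1) = max(0, -0.230) = 0.000
P <-> ((R & Q) & Q) = 1 − |0.896 − 0.000| = 1 − 0.896 = 0.104
~1 = 1 − 1.000 = 0.000
R (+) R = min(1, 0.732 + 0.732) = min(1, 1.464) = 1.000
~1 <-> (R (+) R) = 1 − |0.000 − 1.000| = 1 − 1.000 = 0.000
(~1 <-> (R (+) R)) & P = max(0, 0.000 + 0.896 − 1) = max(0, -0.104) = 0.000
((~1 <-> (R (+) R)) & P) -> P = min(1, 1 − 0.000 + 0.896) = min(1, 1.896) = 1.000
P -> (((~1 <-> (R (+) R)) & P) -> P) = min(1, 1 − 0.896 + 1.000) = min(1, 1.104) = 1.000
(P <-> ((R & Q) & Q)) & (P -> (((~1 <-> (R (+) R)) & P) -> P)) = max(0, 0.104 + 1.000 − 1) = max(0, 0.104) = 0.104

0.104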